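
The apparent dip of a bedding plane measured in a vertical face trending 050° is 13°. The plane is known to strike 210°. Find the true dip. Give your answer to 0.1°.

The section is 20° from the strike.
tan(true dip) = tan 13° / sin 20° = 0.6750
true dip = arctan 0.6750 = 34.02°

34.0°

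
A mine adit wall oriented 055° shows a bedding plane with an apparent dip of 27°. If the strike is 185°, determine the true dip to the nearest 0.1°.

33.6°

β = acute angle between strike 185° and section 055° = 50°.
tan δ = tan α / sin β = tan 27° / sin 50° = 0.5095 / 0.7660 = 0.6651
δ = arctan(0.6651) = 33.63°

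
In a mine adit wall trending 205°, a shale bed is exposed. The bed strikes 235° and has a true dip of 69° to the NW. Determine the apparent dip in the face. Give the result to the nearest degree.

The strike is 235° and the section trends 205°; the acute angle between them is β = 30°.
tan(apparent dip) = tan 69° · sin 30° = 1.3025
α = arctan(1.3025) = 52.49°

52°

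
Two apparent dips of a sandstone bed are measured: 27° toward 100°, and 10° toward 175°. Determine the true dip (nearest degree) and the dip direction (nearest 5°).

true dip 27°, dip direction 105°

Represent each trace as a vector plunging at its apparent dip toward its trend (east-north-up frame): v₁ = (0.877, -0.155, -0.454), v₂ = (0.086, -0.981, -0.174).
n = v₁ × v₂ = (0.419, -0.113, 0.848) (taken with n_z > 0).
tan δ = √(n_x²+n_y²)/n_z = 0.434/0.848, so δ = 27.1°.
The horizontal component of n points toward azimuth atan2(n_x, n_y) = 105°, the dip direction.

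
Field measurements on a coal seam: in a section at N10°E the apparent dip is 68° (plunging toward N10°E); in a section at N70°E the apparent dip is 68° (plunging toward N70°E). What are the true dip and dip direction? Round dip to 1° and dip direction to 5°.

true dip 71°, dip direction 040°

The two traces are lines in the plane: v₁ = (sin 10°·cos 68°, cos 10°·cos 68°, −sin 68°), v₂ = (sin 70°·cos 68°, cos 70°·cos 68°, −sin 68°).
The plane normal is n = v₁ × v₂ ∝ (0.223, 0.266, 0.122).
True dip = arccos(n_z / |n|) = arccos(0.3303) = 70.7°.
Dip direction = atan2(0.223, 0.266) = 40° (azimuth of n's horizontal projection).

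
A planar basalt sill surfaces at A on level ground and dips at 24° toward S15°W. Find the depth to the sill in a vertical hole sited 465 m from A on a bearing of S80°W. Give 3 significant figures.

87.5 m

The hole lies 65° from the dip direction, so the down-dip offset is 465 × cos 65° = 196.52 m.
Depth = down-dip offset × tan(dip) = 196.52 × tan 24° = 196.52 × 0.4452
Depth = 87.50 m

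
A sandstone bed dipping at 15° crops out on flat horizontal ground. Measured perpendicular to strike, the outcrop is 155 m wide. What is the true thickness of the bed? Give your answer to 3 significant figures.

True thickness t = w · sin(dip) = 155 × sin 15°
t = 155 × 0.2588 = 40.117 m

40.1 m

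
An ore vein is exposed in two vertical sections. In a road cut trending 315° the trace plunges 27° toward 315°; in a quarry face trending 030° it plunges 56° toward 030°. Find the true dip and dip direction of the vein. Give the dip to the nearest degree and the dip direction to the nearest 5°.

Each apparent-dip line lies in the plane. As unit vectors (x east, y north, z up), v₁ plunges 27°→315° and v₂ plunges 56°→030°.
Cross product v₁ × v₂ gives the pole to the plane: n ∝ (0.302, 0.649, 0.481).
Dip δ = arctan(|n_h|/n_z) = arctan(0.716/0.481) = 56.1°.
The horizontal component of n points toward azimuth atan2(n_x, n_y) = 25°, the dip direction.

true dip 56°, dip direction 025°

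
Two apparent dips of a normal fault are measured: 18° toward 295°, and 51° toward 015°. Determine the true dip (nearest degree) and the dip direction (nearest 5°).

The two traces are lines in the plane: v₁ = (sin 295°·cos 18°, cos 295°·cos 18°, −sin 18°), v₂ = (sin 15°·cos 51°, cos 15°·cos 51°, −sin 51°).
n = v₁ × v₂ = (0.125, 0.720, 0.589) (taken with n_z > 0).
True dip = arccos(n_z / |n|) = arccos(0.6278) = 51.1°.
Dip direction = azimuth of (n_x, n_y) = atan2(0.125, 0.720) = 10°.

true dip 51°, dip direction 010°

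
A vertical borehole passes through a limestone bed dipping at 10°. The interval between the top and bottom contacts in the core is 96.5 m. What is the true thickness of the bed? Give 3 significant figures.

95.0 m

True thickness t = h · cos(dip) = 96.5 × cos 10°
t = 96.5 × 0.9848 = 95.034 m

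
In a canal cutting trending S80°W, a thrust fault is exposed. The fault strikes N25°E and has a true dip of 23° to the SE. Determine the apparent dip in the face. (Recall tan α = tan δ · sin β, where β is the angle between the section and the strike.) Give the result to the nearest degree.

19°

Angle between strike (N25°E) and section (S80°W): β = 55°.
tan α = tan 23° × sin 55° = 0.4245 × 0.8192 = 0.3477
α = arctan(0.3477) = 19.17°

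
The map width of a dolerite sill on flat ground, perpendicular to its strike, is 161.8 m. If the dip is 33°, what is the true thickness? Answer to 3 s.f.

88.1 m

True thickness t = w · sin(dip) = 161.8 × sin 33°
t = 161.8 × 0.5446 = 88.123 m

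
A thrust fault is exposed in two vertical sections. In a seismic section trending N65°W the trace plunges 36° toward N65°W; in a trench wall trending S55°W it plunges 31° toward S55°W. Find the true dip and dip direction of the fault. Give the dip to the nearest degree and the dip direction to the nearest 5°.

true dip 38°, dip direction 275°

Each apparent-dip line lies in the plane. As unit vectors (x east, y north, z up), v₁ plunges 36°→N65°W and v₂ plunges 31°→S55°W.
n = v₁ × v₂ = (-0.465, 0.035, 0.601) (taken with n_z > 0).
True dip = arccos(n_z / |n|) = arccos(0.7898) = 37.8°.
The horizontal component of n points toward azimuth atan2(n_x, n_y) = 274°, the dip direction.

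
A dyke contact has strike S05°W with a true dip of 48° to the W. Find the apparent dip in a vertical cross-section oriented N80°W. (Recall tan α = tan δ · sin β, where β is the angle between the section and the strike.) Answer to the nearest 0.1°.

47.9°

The section lies 85° from the strike.
tan(apparent dip) = tan 48° · sin 85° = 1.1064
apparent dip = arctan 1.1064 = 47.89°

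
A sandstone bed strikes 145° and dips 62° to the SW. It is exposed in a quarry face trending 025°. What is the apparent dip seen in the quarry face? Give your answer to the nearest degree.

Angle between strike (145°) and section (025°): β = 60°.
tan α = tan 62° × sin 60° = 1.8807 × 0.8660 = 1.6288
apparent dip = arctan 1.6288 = 58.45°

58°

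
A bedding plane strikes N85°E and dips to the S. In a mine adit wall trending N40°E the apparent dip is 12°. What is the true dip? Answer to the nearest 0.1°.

16.7°

The section is 45° from the strike.
tan δ = tan α / sin β = tan 12° / sin 45° = 0.2126 / 0.7071 = 0.3006
true dip = arctan 0.3006 = 16.73°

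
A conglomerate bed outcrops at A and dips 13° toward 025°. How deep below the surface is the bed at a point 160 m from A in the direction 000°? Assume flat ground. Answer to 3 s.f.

33.5 m

The hole lies 25° from the dip direction, so the down-dip offset is 160 × cos 25° = 145.01 m.
Depth = down-dip offset × tan(dip) = 145.01 × tan 13° = 145.01 × 0.2309
Depth = 33.48 m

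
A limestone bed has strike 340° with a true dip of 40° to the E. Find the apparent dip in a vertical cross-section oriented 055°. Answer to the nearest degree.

The section lies 75° from the strike.
tan α = tan 40° × sin 75° = 0.8391 × 0.9659 = 0.8105
α = arctan(0.8105) = 39.03°

39°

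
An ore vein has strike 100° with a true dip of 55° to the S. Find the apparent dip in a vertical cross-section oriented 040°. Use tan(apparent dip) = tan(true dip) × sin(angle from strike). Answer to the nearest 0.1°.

51.0°

The section lies 60° from the strike.
tan(apparent dip) = tan 55° · sin 60° = 1.2368
α = arctan(1.2368) = 51.04°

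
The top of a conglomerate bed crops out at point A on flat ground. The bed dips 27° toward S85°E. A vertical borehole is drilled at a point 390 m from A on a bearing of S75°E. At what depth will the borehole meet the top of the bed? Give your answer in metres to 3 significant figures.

196 m

The hole lies 10° from the dip direction, so the down-dip offset is 390 × cos 10° = 384.08 m.
Depth = down-dip offset × tan(dip) = 384.08 × tan 27° = 384.08 × 0.5095
Depth = 195.70 m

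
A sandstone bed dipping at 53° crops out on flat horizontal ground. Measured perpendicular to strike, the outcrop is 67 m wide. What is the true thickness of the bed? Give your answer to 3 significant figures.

53.5 m

True thickness t = w · sin(dip) = 67 × sin 53°
t = 67 × 0.7986 = 53.509 m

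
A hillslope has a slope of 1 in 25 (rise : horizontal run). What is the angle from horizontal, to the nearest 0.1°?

tan θ = 1/25 = 0.0400
θ = arctan(0.0400) = 2.29°

2.3°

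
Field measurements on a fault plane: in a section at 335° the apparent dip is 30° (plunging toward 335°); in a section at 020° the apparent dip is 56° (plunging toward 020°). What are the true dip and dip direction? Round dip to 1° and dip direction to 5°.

Each apparent-dip line lies in the plane. As unit vectors (x east, y north, z up), v₁ plunges 30°→335° and v₂ plunges 56°→020°.
The plane normal is n = v₁ × v₂ ∝ (0.388, 0.399, 0.342).
True dip = arccos(n_z / |n|) = arccos(0.5240) = 58.4°.
The horizontal component of n points toward azimuth atan2(n_x, n_y) = 44°, the dip direction.

true dip 58°, dip direction 045°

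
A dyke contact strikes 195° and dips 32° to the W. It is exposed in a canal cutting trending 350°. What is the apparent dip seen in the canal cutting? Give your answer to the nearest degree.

15°

The section lies 25° from the strike.
tan(apparent dip) = tan 32° · sin 25° = 0.2641
α = arctan(0.2641) = 14.79°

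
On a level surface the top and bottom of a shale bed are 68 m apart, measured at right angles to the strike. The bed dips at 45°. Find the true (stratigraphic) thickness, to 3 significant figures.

48.1 m

True thickness t = w · sin(dip) = 68 × sin 45°
t = 68 × 0.7071 = 48.083 m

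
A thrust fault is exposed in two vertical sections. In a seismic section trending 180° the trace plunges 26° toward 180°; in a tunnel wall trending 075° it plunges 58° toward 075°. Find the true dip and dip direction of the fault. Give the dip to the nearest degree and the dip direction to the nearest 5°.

true dip 62°, dip direction 105°

Each apparent-dip line lies in the plane. As unit vectors (x east, y north, z up), v₁ plunges 26°→180° and v₂ plunges 58°→075°.
Cross product v₁ × v₂ gives the pole to the plane: n ∝ (0.822, -0.224, 0.460).
tan δ = √(n_x²+n_y²)/n_z = 0.852/0.460, so δ = 61.6°.
The horizontal component of n points toward azimuth atan2(n_x, n_y) = 105°, the dip direction.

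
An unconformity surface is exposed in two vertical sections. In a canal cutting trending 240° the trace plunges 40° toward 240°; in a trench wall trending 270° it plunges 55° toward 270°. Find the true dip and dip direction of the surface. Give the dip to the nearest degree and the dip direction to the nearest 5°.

true dip 59°, dip direction 300°

Represent each trace as a vector plunging at its apparent dip toward its trend (east-north-up frame): v₁ = (-0.663, -0.383, -0.643), v₂ = (-0.574, -0.000, -0.819).
Cross product v₁ × v₂ gives the pole to the plane: n ∝ (-0.314, 0.175, 0.220).
Dip δ = arctan(|n_h|/n_z) = arctan(0.359/0.220) = 58.5°.
Dip direction = azimuth of (n_x, n_y) = atan2(-0.314, 0.175) = 299°.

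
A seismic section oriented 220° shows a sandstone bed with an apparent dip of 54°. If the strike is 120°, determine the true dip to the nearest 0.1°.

54.4°

β = acute angle between strike 120° and section 220° = 80°.
tan(true dip) = tan 54° / sin 80° = 1.3976
true dip = arctan 1.3976 = 54.42°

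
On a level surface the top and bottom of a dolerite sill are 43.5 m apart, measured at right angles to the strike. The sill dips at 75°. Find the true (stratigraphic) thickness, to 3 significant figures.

42.0 m

True thickness t = w · sin(dip) = 43.5 × sin 75°
t = 43.5 × 0.9659 = 42.018 m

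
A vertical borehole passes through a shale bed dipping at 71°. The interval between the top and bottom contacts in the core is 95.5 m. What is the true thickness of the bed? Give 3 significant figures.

True thickness t = h · cos(dip) = 95.5 × cos 71°
t = 95.5 × 0.3256 = 31.092 m

31.1 m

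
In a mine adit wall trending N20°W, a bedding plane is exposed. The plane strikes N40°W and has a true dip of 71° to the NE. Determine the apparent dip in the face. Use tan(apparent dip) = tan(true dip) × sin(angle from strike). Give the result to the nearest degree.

45°

The section lies 20° from the strike.
tan(apparent dip) = tan 71° · sin 20° = 0.9933
α = arctan(0.9933) = 44.81°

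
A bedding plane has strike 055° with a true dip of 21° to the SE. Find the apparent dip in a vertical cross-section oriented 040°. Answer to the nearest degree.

6°

The strike is 055° and the section trends 040°; the acute angle between them is β = 15°.
tan(apparent dip) = tan 21° · sin 15° = 0.0994
α = arctan(0.0994) = 5.67°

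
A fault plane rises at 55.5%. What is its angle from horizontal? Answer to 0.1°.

tan θ = 55.5/100 = 0.5550
θ = arctan(0.5550) = 29.03°

29.0°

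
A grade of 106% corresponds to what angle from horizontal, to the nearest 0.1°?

46.7°

tan θ = 106/100 = 1.0600
θ = arctan(1.0600) = 46.67°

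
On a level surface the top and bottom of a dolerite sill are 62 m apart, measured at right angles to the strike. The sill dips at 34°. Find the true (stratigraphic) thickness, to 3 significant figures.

True thickness t = w · sin(dip) = 62 × sin 34°
t = 62 × 0.5592 = 34.670 m

34.7 m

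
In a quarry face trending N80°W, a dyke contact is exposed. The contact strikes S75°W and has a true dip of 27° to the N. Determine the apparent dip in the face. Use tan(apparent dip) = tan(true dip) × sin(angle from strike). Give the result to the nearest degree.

12°

The section lies 25° from the strike.
tan α = tan 27° × sin 25° = 0.5095 × 0.4226 = 0.2153
apparent dip = arctan 0.2153 = 12.15°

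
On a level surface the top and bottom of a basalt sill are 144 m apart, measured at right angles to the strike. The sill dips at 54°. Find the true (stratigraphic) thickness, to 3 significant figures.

True thickness t = w · sin(dip) = 144 × sin 54°
t = 144 × 0.8090 = 116.498 m

116 m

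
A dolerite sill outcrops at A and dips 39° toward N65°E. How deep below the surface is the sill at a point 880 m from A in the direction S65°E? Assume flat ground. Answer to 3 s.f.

458 m

The hole lies 50° from the dip direction, so the down-dip offset is 880 × cos 50° = 565.65 m.
Depth = down-dip offset × tan(dip) = 565.65 × tan 39° = 565.65 × 0.8098
Depth = 458.06 m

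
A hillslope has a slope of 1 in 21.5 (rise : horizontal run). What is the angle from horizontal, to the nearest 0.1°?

2.7°

tan θ = 1/21.5 = 0.0465
θ = arctan(0.0465) = 2.66°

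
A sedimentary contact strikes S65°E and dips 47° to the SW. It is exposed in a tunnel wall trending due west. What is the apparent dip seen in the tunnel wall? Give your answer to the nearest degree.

The section lies 25° from the strike.
tan(apparent dip) = tan 47° · sin 25° = 0.4532
α = arctan(0.4532) = 24.38°

24°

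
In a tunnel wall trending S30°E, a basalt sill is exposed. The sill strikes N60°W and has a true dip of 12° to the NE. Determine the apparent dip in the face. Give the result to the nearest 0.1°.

The section lies 30° from the strike.
tan(apparent dip) = tan 12° · sin 30° = 0.1063
α = arctan(0.1063) = 6.07°

6.1°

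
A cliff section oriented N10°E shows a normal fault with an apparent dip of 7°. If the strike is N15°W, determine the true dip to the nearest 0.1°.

β = acute angle between strike N15°W and section N10°E = 25°.
tan δ = tan α / sin β = tan 7° / sin 25° = 0.1228 / 0.4226 = 0.2905
true dip = arctan 0.2905 = 16.20°

16.2°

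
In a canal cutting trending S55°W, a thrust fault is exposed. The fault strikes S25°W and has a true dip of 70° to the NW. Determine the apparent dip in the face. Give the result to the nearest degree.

54°

The section lies 30° from the strike.
tan α = tan 70° × sin 30° = 2.7475 × 0.5000 = 1.3737
apparent dip = arctan 1.3737 = 53.95°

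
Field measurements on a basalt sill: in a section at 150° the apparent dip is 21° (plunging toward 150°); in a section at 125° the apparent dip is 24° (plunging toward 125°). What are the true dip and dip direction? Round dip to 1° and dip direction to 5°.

true dip 24°, dip direction 120°

Represent each trace as a vector plunging at its apparent dip toward its trend (east-north-up frame): v₁ = (0.467, -0.809, -0.358), v₂ = (0.748, -0.524, -0.407).
Cross product v₁ × v₂ gives the pole to the plane: n ∝ (0.141, -0.078, 0.360).
tan δ = √(n_x²+n_y²)/n_z = 0.161/0.360, so δ = 24.1°.
Dip direction = azimuth of (n_x, n_y) = atan2(0.141, -0.078) = 119°.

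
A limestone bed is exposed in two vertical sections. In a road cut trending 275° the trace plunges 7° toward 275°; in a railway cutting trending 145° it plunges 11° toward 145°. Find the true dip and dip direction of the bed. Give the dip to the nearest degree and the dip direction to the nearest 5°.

Represent each trace as a vector plunging at its apparent dip toward its trend (east-north-up frame): v₁ = (-0.989, 0.087, -0.122), v₂ = (0.563, -0.804, -0.191).
Cross product v₁ × v₂ gives the pole to the plane: n ∝ (-0.115, -0.257, 0.746).
tan δ = √(n_x²+n_y²)/n_z = 0.282/0.746, so δ = 20.7°.
Dip direction = azimuth of (n_x, n_y) = atan2(-0.115, -0.257) = 204°.

true dip 21°, dip direction 205°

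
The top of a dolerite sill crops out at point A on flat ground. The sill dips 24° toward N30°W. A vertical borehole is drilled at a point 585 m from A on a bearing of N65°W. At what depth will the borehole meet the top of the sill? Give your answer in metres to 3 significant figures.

213 m

The hole lies 35° from the dip direction, so the down-dip offset is 585 × cos 35° = 479.20 m.
Depth = down-dip offset × tan(dip) = 479.20 × tan 24° = 479.20 × 0.4452
Depth = 213.36 m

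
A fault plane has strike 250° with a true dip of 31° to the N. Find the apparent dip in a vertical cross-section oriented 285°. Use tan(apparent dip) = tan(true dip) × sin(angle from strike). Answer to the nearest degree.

19°

Angle between strike (250°) and section (285°): β = 35°.
tan(apparent dip) = tan 31° · sin 35° = 0.3446
apparent dip = arctan 0.3446 = 19.02°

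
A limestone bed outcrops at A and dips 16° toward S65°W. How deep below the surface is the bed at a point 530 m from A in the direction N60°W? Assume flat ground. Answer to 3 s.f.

87.2 m

The hole lies 55° from the dip direction, so the down-dip offset is 530 × cos 55° = 304.00 m.
Depth = down-dip offset × tan(dip) = 304.00 × tan 16° = 304.00 × 0.2867
Depth = 87.17 m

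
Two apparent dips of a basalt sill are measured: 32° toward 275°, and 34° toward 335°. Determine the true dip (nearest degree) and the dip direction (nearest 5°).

true dip 37°, dip direction 310°

The two traces are lines in the plane: v₁ = (sin 275°·cos 32°, cos 275°·cos 32°, −sin 32°), v₂ = (sin 335°·cos 34°, cos 335°·cos 34°, −sin 34°).
n = v₁ × v₂ = (-0.357, 0.287, 0.609) (taken with n_z > 0).
tan δ = √(n_x²+n_y²)/n_z = 0.458/0.609, so δ = 36.9°.
Dip direction = azimuth of (n_x, n_y) = atan2(-0.357, 0.287) = 309°.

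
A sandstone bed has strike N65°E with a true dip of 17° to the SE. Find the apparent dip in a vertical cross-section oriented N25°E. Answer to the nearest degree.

11°

The strike is N65°E and the section trends N25°E; the acute angle between them is β = 40°.
tan(apparent dip) = tan 17° · sin 40° = 0.1965
α = arctan(0.1965) = 11.12°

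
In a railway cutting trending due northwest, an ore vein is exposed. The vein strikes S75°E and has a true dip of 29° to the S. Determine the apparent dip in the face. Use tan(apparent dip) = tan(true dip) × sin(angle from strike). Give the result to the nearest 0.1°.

The section lies 30° from the strike.
tan α = tan 29° × sin 30° = 0.5543 × 0.5000 = 0.2772
apparent dip = arctan 0.2772 = 15.49°

15.5°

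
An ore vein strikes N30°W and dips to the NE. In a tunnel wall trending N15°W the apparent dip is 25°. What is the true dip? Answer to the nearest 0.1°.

β = acute angle between strike N30°W and section N15°W = 15°.
tan(true dip) = tan 25° / sin 15° = 1.8017
true dip = arctan 1.8017 = 60.97°

61.0°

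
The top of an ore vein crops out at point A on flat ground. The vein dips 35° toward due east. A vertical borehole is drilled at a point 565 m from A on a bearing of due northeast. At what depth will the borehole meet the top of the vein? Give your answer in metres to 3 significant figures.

The hole lies 45° from the dip direction, so the down-dip offset is 565 × cos 45° = 399.52 m.
Depth = down-dip offset × tan(dip) = 399.52 × tan 35° = 399.52 × 0.7002
Depth = 279.74 m

280 m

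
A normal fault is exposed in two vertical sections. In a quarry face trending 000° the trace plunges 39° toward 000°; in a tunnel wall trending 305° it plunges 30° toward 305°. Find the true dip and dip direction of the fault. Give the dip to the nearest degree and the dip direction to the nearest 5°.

Represent each trace as a vector plunging at its apparent dip toward its trend (east-north-up frame): v₁ = (0.000, 0.777, -0.629), v₂ = (-0.709, 0.497, -0.500).
n = v₁ × v₂ = (-0.076, 0.446, 0.551) (taken with n_z > 0).
tan δ = √(n_x²+n_y²)/n_z = 0.453/0.551, so δ = 39.4°.
Dip direction = atan2(-0.076, 0.446) = 350° (azimuth of n's horizontal projection).

true dip 39°, dip direction 350°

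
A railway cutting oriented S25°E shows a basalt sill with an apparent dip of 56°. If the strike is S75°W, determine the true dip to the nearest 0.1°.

56.4°

β = acute angle between strike S75°W and section S25°E = 80°.
tan(true dip) = tan 56° / sin 80° = 1.5054
true dip = arctan 1.5054 = 56.41°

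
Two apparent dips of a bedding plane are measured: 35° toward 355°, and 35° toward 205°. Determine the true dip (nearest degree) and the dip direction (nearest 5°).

Represent each trace as a vector plunging at its apparent dip toward its trend (east-north-up frame): v₁ = (-0.071, 0.816, -0.574), v₂ = (-0.346, -0.742, -0.574).
The plane normal is n = v₁ × v₂ ∝ (-0.894, 0.158, 0.336).
True dip = arccos(n_z / |n|) = arccos(0.3467) = 69.7°.
Dip direction = azimuth of (n_x, n_y) = atan2(-0.894, 0.158) = 280°.

true dip 70°, dip direction 280°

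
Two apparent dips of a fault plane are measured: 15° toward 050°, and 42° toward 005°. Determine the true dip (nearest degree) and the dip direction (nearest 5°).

true dip 46°, dip direction 335°

Each apparent-dip line lies in the plane. As unit vectors (x east, y north, z up), v₁ plunges 15°→050° and v₂ plunges 42°→005°.
The plane normal is n = v₁ × v₂ ∝ (-0.224, 0.478, 0.508).
True dip = arccos(n_z / |n|) = arccos(0.6929) = 46.1°.
The horizontal component of n points toward azimuth atan2(n_x, n_y) = 335°, the dip direction.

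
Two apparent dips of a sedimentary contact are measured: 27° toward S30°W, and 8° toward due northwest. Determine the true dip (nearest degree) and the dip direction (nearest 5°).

The two traces are lines in the plane: v₁ = (sin 210°·cos 27°, cos 210°·cos 27°, −sin 27°), v₂ = (sin 315°·cos 8°, cos 315°·cos 8°, −sin 8°).
The plane normal is n = v₁ × v₂ ∝ (-0.425, -0.256, 0.852).
Dip δ = arctan(|n_h|/n_z) = arctan(0.496/0.852) = 30.2°.
Dip direction = atan2(-0.425, -0.256) = 239° (azimuth of n's horizontal projection).

true dip 30°, dip direction 240°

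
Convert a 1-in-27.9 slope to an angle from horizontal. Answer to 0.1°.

tan θ = 1/27.9 = 0.0358
θ = arctan(0.0358) = 2.05°

2.1°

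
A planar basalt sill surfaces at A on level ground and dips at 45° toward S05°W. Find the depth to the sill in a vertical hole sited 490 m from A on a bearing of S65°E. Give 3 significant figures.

168 m

The hole lies 70° from the dip direction, so the down-dip offset is 490 × cos 70° = 167.59 m.
Depth = down-dip offset × tan(dip) = 167.59 × tan 45° = 167.59 × 1.0000
Depth = 167.59 m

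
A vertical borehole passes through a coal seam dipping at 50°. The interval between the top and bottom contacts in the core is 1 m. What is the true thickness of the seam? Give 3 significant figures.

0.643 m

True thickness t = h · cos(dip) = 1 × cos 50°
t = 1 × 0.6428 = 0.643 m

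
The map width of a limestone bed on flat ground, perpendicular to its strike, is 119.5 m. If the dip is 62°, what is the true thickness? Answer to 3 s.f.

106 m

True thickness t = w · sin(dip) = 119.5 × sin 62°
t = 119.5 × 0.8829 = 105.512 m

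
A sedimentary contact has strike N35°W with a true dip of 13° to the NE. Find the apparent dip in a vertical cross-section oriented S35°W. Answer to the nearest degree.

The section lies 70° from the strike.
tan α = tan 13° × sin 70° = 0.2309 × 0.9397 = 0.2169
apparent dip = arctan 0.2169 = 12.24°

12°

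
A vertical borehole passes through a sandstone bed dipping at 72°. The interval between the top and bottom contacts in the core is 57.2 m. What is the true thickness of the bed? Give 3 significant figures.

17.7 m

True thickness t = h · cos(dip) = 57.2 × cos 72°
t = 57.2 × 0.3090 = 17.676 m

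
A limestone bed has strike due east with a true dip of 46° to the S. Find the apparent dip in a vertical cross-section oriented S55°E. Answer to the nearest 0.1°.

30.7°

The strike is due east and the section trends S55°E; the acute angle between them is β = 35°.
tan α = tan 46° × sin 35° = 1.0355 × 0.5736 = 0.5940
α = arctan(0.5940) = 30.71°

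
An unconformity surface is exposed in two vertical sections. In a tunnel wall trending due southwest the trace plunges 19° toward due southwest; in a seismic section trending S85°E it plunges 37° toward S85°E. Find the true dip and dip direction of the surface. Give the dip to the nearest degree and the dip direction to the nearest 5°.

true dip 53°, dip direction 150°

Each apparent-dip line lies in the plane. As unit vectors (x east, y north, z up), v₁ plunges 19°→due southwest and v₂ plunges 37°→S85°E.
Cross product v₁ × v₂ gives the pole to the plane: n ∝ (0.380, -0.661, 0.578).
Dip δ = arctan(|n_h|/n_z) = arctan(0.763/0.578) = 52.8°.
The horizontal component of n points toward azimuth atan2(n_x, n_y) = 150°, the dip direction.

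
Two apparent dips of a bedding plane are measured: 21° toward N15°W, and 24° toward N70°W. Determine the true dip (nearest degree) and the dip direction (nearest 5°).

true dip 25°, dip direction 310°

The two traces are lines in the plane: v₁ = (sin 345°·cos 21°, cos 345°·cos 21°, −sin 21°), v₂ = (sin 290°·cos 24°, cos 290°·cos 24°, −sin 24°).
n = v₁ × v₂ = (-0.255, 0.209, 0.699) (taken with n_z > 0).
True dip = arccos(n_z / |n|) = arccos(0.9043) = 25.3°.
Dip direction = atan2(-0.255, 0.209) = 309° (azimuth of n's horizontal projection).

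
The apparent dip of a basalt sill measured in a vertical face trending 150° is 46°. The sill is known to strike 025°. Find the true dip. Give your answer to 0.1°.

51.7°

β = acute angle between strike 025° and section 150° = 55°.
tan δ = tan α / sin β = tan 46° / sin 55° = 1.0355 / 0.8192 = 1.2641
δ = arctan(1.2641) = 51.65°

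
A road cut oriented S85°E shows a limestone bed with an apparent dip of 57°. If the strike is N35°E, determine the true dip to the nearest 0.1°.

The section is 60° from the strike.
tan(true dip) = tan 57° / sin 60° = 1.7781
true dip = arctan 1.7781 = 60.65°

60.6°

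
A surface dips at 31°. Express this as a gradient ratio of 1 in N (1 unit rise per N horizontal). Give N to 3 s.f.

1 in 1.66

1 : N means tan θ = 1/N, so N = 1/tan 31° = 1/0.6009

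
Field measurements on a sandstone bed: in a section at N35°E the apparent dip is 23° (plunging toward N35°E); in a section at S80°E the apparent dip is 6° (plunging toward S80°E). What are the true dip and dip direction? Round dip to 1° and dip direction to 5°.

true dip 23°, dip direction 025°

Each apparent-dip line lies in the plane. As unit vectors (x east, y north, z up), v₁ plunges 23°→N35°E and v₂ plunges 6°→S80°E.
Cross product v₁ × v₂ gives the pole to the plane: n ∝ (0.146, 0.327, 0.830).
tan δ = √(n_x²+n_y²)/n_z = 0.359/0.830, so δ = 23.4°.
Dip direction = azimuth of (n_x, n_y) = atan2(0.146, 0.327) = 24°.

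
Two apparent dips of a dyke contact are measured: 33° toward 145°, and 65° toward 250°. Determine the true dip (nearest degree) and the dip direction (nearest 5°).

Each apparent-dip line lies in the plane. As unit vectors (x east, y north, z up), v₁ plunges 33°→145° and v₂ plunges 65°→250°.
Cross product v₁ × v₂ gives the pole to the plane: n ∝ (-0.544, -0.652, 0.342).
True dip = arccos(n_z / |n|) = arccos(0.3739) = 68.0°.
Dip direction = azimuth of (n_x, n_y) = atan2(-0.544, -0.652) = 220°.

true dip 68°, dip direction 220°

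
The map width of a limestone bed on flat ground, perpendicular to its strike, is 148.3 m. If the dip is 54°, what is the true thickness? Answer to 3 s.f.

True thickness t = w · sin(dip) = 148.3 × sin 54°
t = 148.3 × 0.8090 = 119.977 m

120 m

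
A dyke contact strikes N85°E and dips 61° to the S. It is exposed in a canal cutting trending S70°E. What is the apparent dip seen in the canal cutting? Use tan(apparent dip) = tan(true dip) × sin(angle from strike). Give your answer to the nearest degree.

37°

The strike is N85°E and the section trends S70°E; the acute angle between them is β = 25°.
tan(apparent dip) = tan 61° · sin 25° = 0.7624
apparent dip = arctan 0.7624 = 37.32°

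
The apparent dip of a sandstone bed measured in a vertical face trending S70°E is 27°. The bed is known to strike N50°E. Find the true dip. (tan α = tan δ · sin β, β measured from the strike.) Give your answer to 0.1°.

The section is 60° from the strike.
tan(true dip) = tan 27° / sin 60° = 0.5883
δ = arctan(0.5883) = 30.47°

30.5°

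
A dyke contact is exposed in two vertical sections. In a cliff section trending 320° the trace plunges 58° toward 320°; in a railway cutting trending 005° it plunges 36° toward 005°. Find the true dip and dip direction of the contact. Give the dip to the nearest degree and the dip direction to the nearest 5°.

true dip 60°, dip direction 300°

The two traces are lines in the plane: v₁ = (sin 320°·cos 58°, cos 320°·cos 58°, −sin 58°), v₂ = (sin 5°·cos 36°, cos 5°·cos 36°, −sin 36°).
n = v₁ × v₂ = (-0.445, 0.260, 0.303) (taken with n_z > 0).
tan δ = √(n_x²+n_y²)/n_z = 0.515/0.303, so δ = 59.5°.
The horizontal component of n points toward azimuth atan2(n_x, n_y) = 300°, the dip direction.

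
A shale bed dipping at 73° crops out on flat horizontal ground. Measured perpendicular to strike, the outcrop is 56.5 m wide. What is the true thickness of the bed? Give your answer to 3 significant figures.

54.0 m

True thickness t = w · sin(dip) = 56.5 × sin 73°
t = 56.5 × 0.9563 = 54.031 m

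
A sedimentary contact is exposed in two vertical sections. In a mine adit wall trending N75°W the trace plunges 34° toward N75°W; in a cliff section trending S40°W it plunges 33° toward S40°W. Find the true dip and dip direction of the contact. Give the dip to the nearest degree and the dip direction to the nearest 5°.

true dip 38°, dip direction 255°

Represent each trace as a vector plunging at its apparent dip toward its trend (east-north-up frame): v₁ = (-0.801, 0.215, -0.559), v₂ = (-0.539, -0.642, -0.545).
The plane normal is n = v₁ × v₂ ∝ (-0.476, -0.135, 0.630).
Dip δ = arctan(|n_h|/n_z) = arctan(0.495/0.630) = 38.1°.
Dip direction = azimuth of (n_x, n_y) = atan2(-0.476, -0.135) = 254°.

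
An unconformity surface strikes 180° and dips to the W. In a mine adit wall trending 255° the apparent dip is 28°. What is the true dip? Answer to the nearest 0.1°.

β = acute angle between strike 180° and section 255° = 75°.
tan δ = tan α / sin β = tan 28° / sin 75° = 0.5317 / 0.9659 = 0.5505
true dip = arctan 0.5505 = 28.83°

28.8°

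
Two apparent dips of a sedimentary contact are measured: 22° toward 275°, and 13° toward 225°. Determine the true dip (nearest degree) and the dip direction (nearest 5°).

true dip 22°, dip direction 280°

Represent each trace as a vector plunging at its apparent dip toward its trend (east-north-up frame): v₁ = (-0.924, 0.081, -0.375), v₂ = (-0.689, -0.689, -0.225).
n = v₁ × v₂ = (-0.276, 0.050, 0.692) (taken with n_z > 0).
True dip = arccos(n_z / |n|) = arccos(0.9266) = 22.1°.
Dip direction = azimuth of (n_x, n_y) = atan2(-0.276, 0.050) = 280°.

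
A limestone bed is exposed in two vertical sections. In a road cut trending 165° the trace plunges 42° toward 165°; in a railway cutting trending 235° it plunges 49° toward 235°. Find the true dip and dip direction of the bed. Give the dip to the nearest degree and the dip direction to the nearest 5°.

Represent each trace as a vector plunging at its apparent dip toward its trend (east-north-up frame): v₁ = (0.192, -0.718, -0.669), v₂ = (-0.537, -0.376, -0.755).
The plane normal is n = v₁ × v₂ ∝ (-0.290, -0.505, 0.458).
tan δ = √(n_x²+n_y²)/n_z = 0.582/0.458, so δ = 51.8°.
Dip direction = azimuth of (n_x, n_y) = atan2(-0.290, -0.505) = 210°.

true dip 52°, dip direction 210°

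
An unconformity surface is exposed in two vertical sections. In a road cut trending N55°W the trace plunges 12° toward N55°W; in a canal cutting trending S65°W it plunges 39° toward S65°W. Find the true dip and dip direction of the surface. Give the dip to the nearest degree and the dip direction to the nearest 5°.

The two traces are lines in the plane: v₁ = (sin 305°·cos 12°, cos 305°·cos 12°, −sin 12°), v₂ = (sin 245°·cos 39°, cos 245°·cos 39°, −sin 39°).
Cross product v₁ × v₂ gives the pole to the plane: n ∝ (-0.421, -0.358, 0.658).
True dip = arccos(n_z / |n|) = arccos(0.7658) = 40.0°.
The horizontal component of n points toward azimuth atan2(n_x, n_y) = 230°, the dip direction.

true dip 40°, dip direction 230°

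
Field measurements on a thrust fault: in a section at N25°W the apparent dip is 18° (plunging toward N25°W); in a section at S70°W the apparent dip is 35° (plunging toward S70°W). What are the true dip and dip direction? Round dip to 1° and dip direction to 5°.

true dip 37°, dip direction 270°

Represent each trace as a vector plunging at its apparent dip toward its trend (east-north-up frame): v₁ = (-0.402, 0.862, -0.309), v₂ = (-0.770, -0.280, -0.574).
n = v₁ × v₂ = (-0.581, 0.007, 0.776) (taken with n_z > 0).
True dip = arccos(n_z / |n|) = arccos(0.8005) = 36.8°.
Dip direction = atan2(-0.581, 0.007) = 271° (azimuth of n's horizontal projection).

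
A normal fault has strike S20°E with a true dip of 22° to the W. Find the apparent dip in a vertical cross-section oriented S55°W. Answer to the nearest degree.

The strike is S20°E and the section trends S55°W; the acute angle between them is β = 75°.
tan(apparent dip) = tan 22° · sin 75° = 0.3903
apparent dip = arctan 0.3903 = 21.32°

21°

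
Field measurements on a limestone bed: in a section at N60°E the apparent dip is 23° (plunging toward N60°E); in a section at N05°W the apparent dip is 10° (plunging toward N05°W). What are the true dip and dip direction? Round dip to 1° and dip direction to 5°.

true dip 23°, dip direction 060°

The two traces are lines in the plane: v₁ = (sin 60°·cos 23°, cos 60°·cos 23°, −sin 23°), v₂ = (sin 355°·cos 10°, cos 355°·cos 10°, −sin 10°).
n = v₁ × v₂ = (0.303, 0.172, 0.822) (taken with n_z > 0).
Dip δ = arctan(|n_h|/n_z) = arctan(0.349/0.822) = 23.0°.
The horizontal component of n points toward azimuth atan2(n_x, n_y) = 60°, the dip direction.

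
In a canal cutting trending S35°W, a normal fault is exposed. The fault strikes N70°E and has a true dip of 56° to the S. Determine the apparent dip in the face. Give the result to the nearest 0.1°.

The strike is N70°E and the section trends S35°W; the acute angle between them is β = 35°.
tan(apparent dip) = tan 56° · sin 35° = 0.8504
apparent dip = arctan 0.8504 = 40.38°

40.4°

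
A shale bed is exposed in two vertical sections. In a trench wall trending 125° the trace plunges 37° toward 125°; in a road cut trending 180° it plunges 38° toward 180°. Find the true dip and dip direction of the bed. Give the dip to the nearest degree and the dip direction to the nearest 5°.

Each apparent-dip line lies in the plane. As unit vectors (x east, y north, z up), v₁ plunges 37°→125° and v₂ plunges 38°→180°.
Cross product v₁ × v₂ gives the pole to the plane: n ∝ (0.192, -0.403, 0.516).
True dip = arccos(n_z / |n|) = arccos(0.7561) = 40.9°.
The horizontal component of n points toward azimuth atan2(n_x, n_y) = 154°, the dip direction.

true dip 41°, dip direction 155°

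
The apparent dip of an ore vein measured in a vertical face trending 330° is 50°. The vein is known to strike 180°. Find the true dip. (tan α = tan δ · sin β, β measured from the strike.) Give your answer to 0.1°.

67.2°

β = acute angle between strike 180° and section 330° = 30°.
tan δ = tan α / sin β = tan 50° / sin 30° = 1.1918 / 0.5000 = 2.3835
δ = arctan(2.3835) = 67.24°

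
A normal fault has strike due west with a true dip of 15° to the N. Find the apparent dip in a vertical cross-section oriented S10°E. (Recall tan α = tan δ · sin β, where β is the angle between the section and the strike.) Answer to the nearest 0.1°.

14.8°

The section lies 80° from the strike.
tan(apparent dip) = tan 15° · sin 80° = 0.2639
α = arctan(0.2639) = 14.78°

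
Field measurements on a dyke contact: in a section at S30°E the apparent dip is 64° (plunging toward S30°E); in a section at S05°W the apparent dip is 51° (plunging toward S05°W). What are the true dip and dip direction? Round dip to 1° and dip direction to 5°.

true dip 65°, dip direction 130°

Represent each trace as a vector plunging at its apparent dip toward its trend (east-north-up frame): v₁ = (0.219, -0.380, -0.899), v₂ = (-0.055, -0.627, -0.777).
n = v₁ × v₂ = (0.268, -0.220, 0.158) (taken with n_z > 0).
Dip δ = arctan(|n_h|/n_z) = arctan(0.347/0.158) = 65.5°.
The horizontal component of n points toward azimuth atan2(n_x, n_y) = 129°, the dip direction.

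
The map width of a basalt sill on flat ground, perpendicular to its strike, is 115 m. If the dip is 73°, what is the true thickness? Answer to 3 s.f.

110 m

True thickness t = w · sin(dip) = 115 × sin 73°
t = 115 × 0.9563 = 109.975 m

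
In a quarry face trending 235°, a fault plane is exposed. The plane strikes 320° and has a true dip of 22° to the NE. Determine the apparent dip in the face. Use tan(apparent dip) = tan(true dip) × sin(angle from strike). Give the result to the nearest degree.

22°

The section lies 85° from the strike.
tan(apparent dip) = tan 22° · sin 85° = 0.4025
α = arctan(0.4025) = 21.92°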